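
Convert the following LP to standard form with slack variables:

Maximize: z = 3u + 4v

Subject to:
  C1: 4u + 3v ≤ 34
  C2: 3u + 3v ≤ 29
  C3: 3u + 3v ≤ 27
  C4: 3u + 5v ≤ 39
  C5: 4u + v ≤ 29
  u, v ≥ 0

max z = 3u + 4v

s.t.
  4u + 3v + s1 = 34
  3u + 3v + s2 = 29
  3u + 3v + s3 = 27
  3u + 5v + s4 = 39
  4u + v + s5 = 29
  u, v, s1, s2, s3, s4, s5 ≥ 0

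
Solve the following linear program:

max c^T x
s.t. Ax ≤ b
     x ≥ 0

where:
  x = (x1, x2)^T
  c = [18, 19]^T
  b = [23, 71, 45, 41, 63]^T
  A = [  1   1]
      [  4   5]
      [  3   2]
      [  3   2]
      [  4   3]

Evaluate the objective at each vertex of the feasible region:
  z(0, 0) = 0
  z(13.67, 0) = 246
  z(9, 7) = 295  ←
  z(0, 14.2) = 269.8
The maximum is at x1 = 9, x2 = 7.

x1 = 9, x2 = 7, z = 295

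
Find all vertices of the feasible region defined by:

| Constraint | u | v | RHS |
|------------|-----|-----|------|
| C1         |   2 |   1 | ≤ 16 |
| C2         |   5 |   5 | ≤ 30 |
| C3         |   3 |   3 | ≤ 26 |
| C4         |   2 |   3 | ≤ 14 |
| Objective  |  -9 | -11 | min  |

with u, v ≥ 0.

(0, 0), (6, 0), (4, 2), (0, 4.667)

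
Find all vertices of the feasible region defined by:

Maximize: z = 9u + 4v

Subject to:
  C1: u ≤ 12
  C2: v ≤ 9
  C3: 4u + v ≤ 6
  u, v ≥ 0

(0, 0), (1.5, 0), (0, 6)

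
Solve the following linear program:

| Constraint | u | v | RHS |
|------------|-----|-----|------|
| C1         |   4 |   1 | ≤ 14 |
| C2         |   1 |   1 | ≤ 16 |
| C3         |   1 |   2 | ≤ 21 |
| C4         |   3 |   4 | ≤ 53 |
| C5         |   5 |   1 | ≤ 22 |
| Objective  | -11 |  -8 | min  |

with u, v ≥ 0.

Evaluate the objective at each vertex of the feasible region:
  z(0, 0) = 0
  z(3.5, 0) = -38.5
  z(1, 10) = -91  ←
  z(0, 10.5) = -84
The minimum is at u = 1, v = 10.

u = 1, v = 10, z = -91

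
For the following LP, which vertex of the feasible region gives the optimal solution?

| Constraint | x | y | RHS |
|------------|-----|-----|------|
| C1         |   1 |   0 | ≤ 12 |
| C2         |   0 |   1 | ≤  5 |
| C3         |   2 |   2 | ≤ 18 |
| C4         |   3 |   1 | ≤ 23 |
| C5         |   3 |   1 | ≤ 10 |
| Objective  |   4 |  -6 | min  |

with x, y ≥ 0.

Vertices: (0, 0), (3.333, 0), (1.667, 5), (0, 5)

Evaluate the objective at each vertex of the feasible region:
  z(0, 0) = 0
  z(3.333, 0) = 13.33
  z(1.667, 5) = -23.33
  z(0, 5) = -30  ←
The minimum is at x = 0, y = 5.

(0, 5)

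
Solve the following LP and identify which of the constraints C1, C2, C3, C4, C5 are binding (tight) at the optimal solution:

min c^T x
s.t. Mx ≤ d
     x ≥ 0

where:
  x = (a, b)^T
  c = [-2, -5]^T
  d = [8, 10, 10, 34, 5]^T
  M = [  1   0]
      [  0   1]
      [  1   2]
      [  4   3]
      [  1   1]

At a = 0, b = 5, compute slack b - a·x for each constraint:
  C1: 8 − 0 = 8  (slack)
  C2: 10 − 5 = 5  (slack)
  C3: 10 − 10 = 0  (binding)
  C4: 34 − 15 = 19  (slack)
  C5: 5 − 5 = 0  (binding)

Optimal: a = 0, b = 5
Binding: C3, C5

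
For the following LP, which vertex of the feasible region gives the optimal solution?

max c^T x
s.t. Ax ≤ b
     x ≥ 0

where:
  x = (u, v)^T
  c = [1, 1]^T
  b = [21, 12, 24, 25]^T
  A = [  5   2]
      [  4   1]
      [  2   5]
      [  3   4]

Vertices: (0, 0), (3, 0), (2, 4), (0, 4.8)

Evaluate the objective at each vertex of the feasible region:
  z(0, 0) = 0
  z(3, 0) = 3
  z(2, 4) = 6  ←
  z(0, 4.8) = 4.8
The maximum is at u = 2, v = 4.

(2, 4)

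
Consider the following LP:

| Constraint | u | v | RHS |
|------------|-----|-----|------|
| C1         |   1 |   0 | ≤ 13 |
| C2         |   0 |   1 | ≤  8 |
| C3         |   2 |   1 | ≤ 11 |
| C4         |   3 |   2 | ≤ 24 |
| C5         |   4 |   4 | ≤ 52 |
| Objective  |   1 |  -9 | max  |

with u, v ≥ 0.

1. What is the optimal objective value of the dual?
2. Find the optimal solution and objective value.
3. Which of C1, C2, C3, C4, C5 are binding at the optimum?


1. 5.5
2. u = 5.5, v = 0, z = 5.5
3. C3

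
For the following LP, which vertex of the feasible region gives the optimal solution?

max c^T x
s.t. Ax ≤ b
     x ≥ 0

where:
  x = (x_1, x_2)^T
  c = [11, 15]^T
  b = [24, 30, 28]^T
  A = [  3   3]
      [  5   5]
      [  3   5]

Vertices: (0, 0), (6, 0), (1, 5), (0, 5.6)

Evaluate the objective at each vertex of the feasible region:
  z(0, 0) = 0
  z(6, 0) = 66
  z(1, 5) = 86  ←
  z(0, 5.6) = 84
The maximum is at x_1 = 1, x_2 = 5.

(1, 5)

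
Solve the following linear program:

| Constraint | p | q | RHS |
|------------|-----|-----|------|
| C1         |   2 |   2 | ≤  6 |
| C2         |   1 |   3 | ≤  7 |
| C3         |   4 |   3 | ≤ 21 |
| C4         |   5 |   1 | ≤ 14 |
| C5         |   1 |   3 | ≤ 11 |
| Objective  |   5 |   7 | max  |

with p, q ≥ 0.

Evaluate the objective at each vertex of the feasible region:
  z(0, 0) = 0
  z(2.8, 0) = 14
  z(2.75, 0.25) = 15.5
  z(1, 2) = 19  ←
  z(0, 2.333) = 16.33
The maximum is at p = 1, q = 2.

p = 1, q = 2, z = 19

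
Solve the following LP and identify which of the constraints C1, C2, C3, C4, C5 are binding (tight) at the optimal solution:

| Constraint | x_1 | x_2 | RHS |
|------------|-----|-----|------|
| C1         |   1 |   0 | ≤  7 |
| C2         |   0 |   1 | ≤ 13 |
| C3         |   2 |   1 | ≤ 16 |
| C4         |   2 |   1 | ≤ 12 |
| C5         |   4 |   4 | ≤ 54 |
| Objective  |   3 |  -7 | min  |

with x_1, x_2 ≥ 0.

At x_1 = 0, x_2 = 12, compute slack b - a·x for each constraint:
  C1: 7 − 0 = 7  (slack)
  C2: 13 − 12 = 1  (slack)
  C3: 16 − 12 = 4  (slack)
  C4: 12 − 12 = 0  (binding)
  C5: 54 − 48 = 6  (slack)

Optimal: x_1 = 0, x_2 = 12
Binding: C4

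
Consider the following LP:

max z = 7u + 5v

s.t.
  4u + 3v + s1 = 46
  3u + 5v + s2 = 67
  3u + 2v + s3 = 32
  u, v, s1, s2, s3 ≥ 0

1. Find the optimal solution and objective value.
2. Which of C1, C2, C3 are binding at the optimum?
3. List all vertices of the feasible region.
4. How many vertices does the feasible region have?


1. u = 4, v = 10, z = 78
2. C1, C3
3. (0, 0), (10.67, 0), (4, 10), (2.636, 11.82), (0, 13.4)
4. 5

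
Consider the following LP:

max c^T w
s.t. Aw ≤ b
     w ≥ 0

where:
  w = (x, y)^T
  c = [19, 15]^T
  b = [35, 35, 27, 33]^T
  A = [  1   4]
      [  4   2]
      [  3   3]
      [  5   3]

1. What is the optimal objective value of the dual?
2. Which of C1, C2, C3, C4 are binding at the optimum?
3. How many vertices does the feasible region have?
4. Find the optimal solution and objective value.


1. 147
2. C3, C4
3. 5
4. x = 3, y = 6, z = 147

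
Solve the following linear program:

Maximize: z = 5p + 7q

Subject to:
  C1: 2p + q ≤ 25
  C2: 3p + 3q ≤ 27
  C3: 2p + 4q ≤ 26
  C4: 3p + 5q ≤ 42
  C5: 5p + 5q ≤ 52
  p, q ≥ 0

Evaluate the objective at each vertex of the feasible region:
  z(0, 0) = 0
  z(9, 0) = 45
  z(5, 4) = 53  ←
  z(0, 6.5) = 45.5
The maximum is at p = 5, q = 4.

p = 5, q = 4, z = 53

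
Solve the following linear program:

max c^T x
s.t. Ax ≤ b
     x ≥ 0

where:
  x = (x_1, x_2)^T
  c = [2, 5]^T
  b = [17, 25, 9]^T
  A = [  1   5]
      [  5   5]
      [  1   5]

Evaluate the objective at each vertex of the feasible region:
  z(0, 0) = 0
  z(5, 0) = 10
  z(4, 1) = 13  ←
  z(0, 1.8) = 9
The maximum is at x_1 = 4, x_2 = 1.

x_1 = 4, x_2 = 1, z = 13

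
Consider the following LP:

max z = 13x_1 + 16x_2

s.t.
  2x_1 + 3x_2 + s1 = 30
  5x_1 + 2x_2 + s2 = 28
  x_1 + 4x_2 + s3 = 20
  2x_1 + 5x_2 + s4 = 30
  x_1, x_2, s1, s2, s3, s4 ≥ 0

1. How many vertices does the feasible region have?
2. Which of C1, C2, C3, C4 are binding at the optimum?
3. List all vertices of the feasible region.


1. 4
2. C2, C3
3. (0, 0), (5.6, 0), (4, 4), (0, 5)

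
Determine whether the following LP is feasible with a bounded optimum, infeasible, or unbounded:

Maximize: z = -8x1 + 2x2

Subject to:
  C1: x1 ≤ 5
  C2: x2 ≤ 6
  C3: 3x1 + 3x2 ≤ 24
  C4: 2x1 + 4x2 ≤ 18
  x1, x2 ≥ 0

Feasible with a bounded optimal solution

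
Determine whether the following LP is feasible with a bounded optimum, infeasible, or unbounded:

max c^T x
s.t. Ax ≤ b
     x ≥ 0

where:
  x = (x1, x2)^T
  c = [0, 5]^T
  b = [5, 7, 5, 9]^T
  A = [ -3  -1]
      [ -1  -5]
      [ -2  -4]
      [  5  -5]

Unbounded (objective can increase without bound)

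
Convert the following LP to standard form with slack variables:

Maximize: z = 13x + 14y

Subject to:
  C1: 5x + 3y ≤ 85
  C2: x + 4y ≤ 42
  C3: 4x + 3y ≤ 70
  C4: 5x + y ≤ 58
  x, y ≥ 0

max z = 13x + 14y

s.t.
  5x + 3y + s1 = 85
  x + 4y + s2 = 42
  4x + 3y + s3 = 70
  5x + y + s4 = 58
  x, y, s1, s2, s3, s4 ≥ 0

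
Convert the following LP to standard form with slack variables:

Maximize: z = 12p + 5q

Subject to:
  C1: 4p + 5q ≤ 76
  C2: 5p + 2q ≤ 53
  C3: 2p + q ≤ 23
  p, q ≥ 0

max z = 12p + 5q

s.t.
  4p + 5q + s1 = 76
  5p + 2q + s2 = 53
  2p + q + s3 = 23
  p, q, s1, s2, s3 ≥ 0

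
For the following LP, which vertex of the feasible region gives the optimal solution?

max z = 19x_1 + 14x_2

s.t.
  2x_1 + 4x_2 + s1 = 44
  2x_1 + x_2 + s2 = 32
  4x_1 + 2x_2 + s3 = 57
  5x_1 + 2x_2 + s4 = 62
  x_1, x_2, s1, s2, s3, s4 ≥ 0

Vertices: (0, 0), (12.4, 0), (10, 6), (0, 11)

Evaluate the objective at each vertex of the feasible region:
  z(0, 0) = 0
  z(12.4, 0) = 235.6
  z(10, 6) = 274  ←
  z(0, 11) = 154
The maximum is at x_1 = 10, x_2 = 6.

(10, 6)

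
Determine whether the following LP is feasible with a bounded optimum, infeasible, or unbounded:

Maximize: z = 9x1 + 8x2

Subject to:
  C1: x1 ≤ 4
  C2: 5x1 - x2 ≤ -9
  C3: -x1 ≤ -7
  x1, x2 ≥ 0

Infeasible (no feasible solution exists)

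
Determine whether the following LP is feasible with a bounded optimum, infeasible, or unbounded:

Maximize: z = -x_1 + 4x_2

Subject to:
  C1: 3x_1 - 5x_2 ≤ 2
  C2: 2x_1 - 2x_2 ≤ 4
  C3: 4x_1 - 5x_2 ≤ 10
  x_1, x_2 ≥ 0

Unbounded (objective can increase without bound)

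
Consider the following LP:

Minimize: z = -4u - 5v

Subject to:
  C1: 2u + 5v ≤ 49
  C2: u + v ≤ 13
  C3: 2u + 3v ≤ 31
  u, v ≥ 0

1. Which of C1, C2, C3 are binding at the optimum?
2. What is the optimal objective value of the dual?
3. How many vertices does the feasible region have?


1. C2, C3
2. -57
3. 5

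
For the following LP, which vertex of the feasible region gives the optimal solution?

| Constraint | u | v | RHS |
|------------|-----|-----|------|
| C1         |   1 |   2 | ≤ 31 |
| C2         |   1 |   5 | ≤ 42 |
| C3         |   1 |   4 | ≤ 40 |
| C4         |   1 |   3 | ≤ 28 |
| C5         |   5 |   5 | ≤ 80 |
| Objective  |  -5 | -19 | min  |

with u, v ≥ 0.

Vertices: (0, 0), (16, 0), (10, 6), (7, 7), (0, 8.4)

Evaluate the objective at each vertex of the feasible region:
  z(0, 0) = 0
  z(16, 0) = -80
  z(10, 6) = -164
  z(7, 7) = -168  ←
  z(0, 8.4) = -159.6
The minimum is at u = 7, v = 7.

(7, 7)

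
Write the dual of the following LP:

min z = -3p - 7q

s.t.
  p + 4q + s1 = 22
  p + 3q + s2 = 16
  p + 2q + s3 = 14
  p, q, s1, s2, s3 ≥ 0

Primal min cᵀx s.t. Ax ≤ b, x ≥ 0  →  Dual max −bᵀy s.t. Aᵀy ≥ −c, y ≥ 0.

Maximize: z = -22y1 - 16y2 - 14y3

Subject to:
  y1 + y2 + y3 ≥ 3
  4y1 + 3y2 + 2y3 ≥ 7
  y1, y2, y3 ≥ 0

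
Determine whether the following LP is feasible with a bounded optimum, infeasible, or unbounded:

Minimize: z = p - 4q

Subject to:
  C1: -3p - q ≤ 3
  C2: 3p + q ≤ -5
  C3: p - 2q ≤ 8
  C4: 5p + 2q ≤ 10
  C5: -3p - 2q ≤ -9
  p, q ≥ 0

Infeasible (no feasible solution exists)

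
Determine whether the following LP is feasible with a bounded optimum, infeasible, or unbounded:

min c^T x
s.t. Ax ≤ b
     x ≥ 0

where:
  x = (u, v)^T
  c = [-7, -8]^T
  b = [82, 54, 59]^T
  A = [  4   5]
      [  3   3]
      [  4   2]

Feasible with a bounded optimal solution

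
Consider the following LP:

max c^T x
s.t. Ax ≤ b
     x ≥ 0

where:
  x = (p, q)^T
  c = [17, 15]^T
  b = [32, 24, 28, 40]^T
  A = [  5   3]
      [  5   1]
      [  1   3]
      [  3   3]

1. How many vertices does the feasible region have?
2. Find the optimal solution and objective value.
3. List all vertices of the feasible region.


1. 5
2. p = 1, q = 9, z = 152
3. (0, 0), (4.8, 0), (4, 4), (1, 9), (0, 9.333)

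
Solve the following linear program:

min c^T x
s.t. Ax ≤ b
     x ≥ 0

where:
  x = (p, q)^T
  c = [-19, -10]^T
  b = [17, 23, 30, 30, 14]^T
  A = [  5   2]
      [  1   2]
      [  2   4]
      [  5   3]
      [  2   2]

Evaluate the objective at each vertex of the feasible region:
  z(0, 0) = 0
  z(3.4, 0) = -64.6
  z(1, 6) = -79  ←
  z(0, 7) = -70
The minimum is at p = 1, q = 6.

p = 1, q = 6, z = -79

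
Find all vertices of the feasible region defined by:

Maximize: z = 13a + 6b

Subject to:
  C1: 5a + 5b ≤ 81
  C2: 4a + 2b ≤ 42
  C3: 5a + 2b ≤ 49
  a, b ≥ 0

(0, 0), (9.8, 0), (7, 7), (4.8, 11.4), (0, 16.2)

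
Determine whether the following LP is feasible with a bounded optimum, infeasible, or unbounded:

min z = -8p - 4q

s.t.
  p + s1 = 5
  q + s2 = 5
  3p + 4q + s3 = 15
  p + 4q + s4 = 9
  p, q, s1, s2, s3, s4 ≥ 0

Feasible with a bounded optimal solution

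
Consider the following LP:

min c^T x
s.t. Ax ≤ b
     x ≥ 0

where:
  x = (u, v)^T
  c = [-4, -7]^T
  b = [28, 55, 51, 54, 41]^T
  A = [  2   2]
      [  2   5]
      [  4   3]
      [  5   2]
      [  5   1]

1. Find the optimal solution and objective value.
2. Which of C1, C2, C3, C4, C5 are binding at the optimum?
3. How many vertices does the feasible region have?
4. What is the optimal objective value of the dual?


1. u = 5, v = 9, z = -83
2. C1, C2
3. 5
4. -83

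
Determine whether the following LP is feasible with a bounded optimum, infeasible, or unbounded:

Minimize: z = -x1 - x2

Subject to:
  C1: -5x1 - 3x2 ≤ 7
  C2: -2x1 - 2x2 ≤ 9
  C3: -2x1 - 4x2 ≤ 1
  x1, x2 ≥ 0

Unbounded (objective can decrease without bound)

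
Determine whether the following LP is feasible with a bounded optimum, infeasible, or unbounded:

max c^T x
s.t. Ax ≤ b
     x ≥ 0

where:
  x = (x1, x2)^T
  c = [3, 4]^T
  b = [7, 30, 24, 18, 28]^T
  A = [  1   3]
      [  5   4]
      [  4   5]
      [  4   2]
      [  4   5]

Feasible with a bounded optimal solution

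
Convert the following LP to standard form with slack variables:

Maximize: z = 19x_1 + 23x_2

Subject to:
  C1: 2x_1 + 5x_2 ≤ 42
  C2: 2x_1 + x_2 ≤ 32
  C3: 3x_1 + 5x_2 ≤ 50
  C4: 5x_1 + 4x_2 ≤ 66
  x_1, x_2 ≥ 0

max z = 19x_1 + 23x_2

s.t.
  2x_1 + 5x_2 + s1 = 42
  2x_1 + x_2 + s2 = 32
  3x_1 + 5x_2 + s3 = 50
  5x_1 + 4x_2 + s4 = 66
  x_1, x_2, s1, s2, s3, s4 ≥ 0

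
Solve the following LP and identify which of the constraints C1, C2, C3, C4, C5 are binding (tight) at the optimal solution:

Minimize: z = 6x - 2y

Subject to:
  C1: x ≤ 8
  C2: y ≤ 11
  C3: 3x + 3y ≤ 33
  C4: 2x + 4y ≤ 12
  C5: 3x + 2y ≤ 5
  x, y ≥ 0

At x = 0, y = 2.5, compute slack b - a·x for each constraint:
  C1: 8 − 0 = 8  (slack)
  C2: 11 − 2.5 = 8.5  (slack)
  C3: 33 − 7.5 = 25.5  (slack)
  C4: 12 − 10 = 2  (slack)
  C5: 5 − 5 = 0  (binding)

Optimal: x = 0, y = 2.5
Binding: C5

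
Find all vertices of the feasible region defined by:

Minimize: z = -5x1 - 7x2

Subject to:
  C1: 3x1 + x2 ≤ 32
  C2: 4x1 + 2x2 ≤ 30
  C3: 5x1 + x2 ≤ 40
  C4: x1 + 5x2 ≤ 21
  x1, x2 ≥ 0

(0, 0), (7.5, 0), (6, 3), (0, 4.2)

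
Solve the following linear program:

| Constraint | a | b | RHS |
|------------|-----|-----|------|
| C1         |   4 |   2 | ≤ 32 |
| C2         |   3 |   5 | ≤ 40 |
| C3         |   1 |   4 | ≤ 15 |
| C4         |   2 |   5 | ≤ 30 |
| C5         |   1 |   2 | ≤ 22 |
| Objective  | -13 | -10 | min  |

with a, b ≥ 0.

Evaluate the objective at each vertex of the feasible region:
  z(0, 0) = 0
  z(8, 0) = -104
  z(7, 2) = -111  ←
  z(0, 3.75) = -37.5
The minimum is at a = 7, b = 2.

a = 7, b = 2, z = -111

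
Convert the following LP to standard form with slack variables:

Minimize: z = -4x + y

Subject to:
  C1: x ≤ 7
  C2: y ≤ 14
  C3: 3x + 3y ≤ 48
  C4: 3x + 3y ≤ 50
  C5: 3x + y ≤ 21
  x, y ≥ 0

min z = -4x + y

s.t.
  x + s1 = 7
  y + s2 = 14
  3x + 3y + s3 = 48
  3x + 3y + s4 = 50
  3x + y + s5 = 21
  x, y, s1, s2, s3, s4, s5 ≥ 0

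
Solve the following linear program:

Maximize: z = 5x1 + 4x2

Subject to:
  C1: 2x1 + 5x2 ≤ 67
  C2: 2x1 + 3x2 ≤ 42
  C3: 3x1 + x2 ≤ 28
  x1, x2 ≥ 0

Evaluate the objective at each vertex of the feasible region:
  z(0, 0) = 0
  z(9.333, 0) = 46.67
  z(6, 10) = 70  ←
  z(2.25, 12.5) = 61.25
  z(0, 13.4) = 53.6
The maximum is at x1 = 6, x2 = 10.

x1 = 6, x2 = 10, z = 70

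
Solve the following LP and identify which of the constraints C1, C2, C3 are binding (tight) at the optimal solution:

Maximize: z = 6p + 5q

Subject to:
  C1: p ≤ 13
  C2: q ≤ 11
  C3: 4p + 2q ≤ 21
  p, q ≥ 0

At p = 0, q = 10.5, compute slack b - a·x for each constraint:
  C1: 13 − 0 = 13  (slack)
  C2: 11 − 10.5 = 0.5  (slack)
  C3: 21 − 21 = 0  (binding)

Optimal: p = 0, q = 10.5
Binding: C3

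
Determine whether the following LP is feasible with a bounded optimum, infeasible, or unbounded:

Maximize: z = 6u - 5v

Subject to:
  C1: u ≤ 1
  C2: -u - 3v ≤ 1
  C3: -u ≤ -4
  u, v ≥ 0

Infeasible (no feasible solution exists)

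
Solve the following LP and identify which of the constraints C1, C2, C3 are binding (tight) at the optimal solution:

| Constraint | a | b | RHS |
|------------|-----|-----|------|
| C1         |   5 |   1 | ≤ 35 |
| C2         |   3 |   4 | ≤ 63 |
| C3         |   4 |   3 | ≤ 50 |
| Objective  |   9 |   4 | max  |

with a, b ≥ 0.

At a = 5, b = 10, compute slack b - a·x for each constraint:
  C1: 35 − 35 = 0  (binding)
  C2: 63 − 55 = 8  (slack)
  C3: 50 − 50 = 0  (binding)

Optimal: a = 5, b = 10
Binding: C1, C3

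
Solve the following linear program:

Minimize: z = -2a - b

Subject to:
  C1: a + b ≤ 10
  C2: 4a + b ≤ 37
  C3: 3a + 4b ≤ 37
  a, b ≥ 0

Evaluate the objective at each vertex of the feasible region:
  z(0, 0) = 0
  z(9.25, 0) = -18.5
  z(9, 1) = -19  ←
  z(3, 7) = -13
  z(0, 9.25) = -9.25
The minimum is at a = 9, b = 1.

a = 9, b = 1, z = -19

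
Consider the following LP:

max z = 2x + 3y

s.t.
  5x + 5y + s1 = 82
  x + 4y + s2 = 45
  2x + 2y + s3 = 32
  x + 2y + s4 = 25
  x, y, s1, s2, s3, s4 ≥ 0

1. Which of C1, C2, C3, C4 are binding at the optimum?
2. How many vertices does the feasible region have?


1. C3, C4
2. 5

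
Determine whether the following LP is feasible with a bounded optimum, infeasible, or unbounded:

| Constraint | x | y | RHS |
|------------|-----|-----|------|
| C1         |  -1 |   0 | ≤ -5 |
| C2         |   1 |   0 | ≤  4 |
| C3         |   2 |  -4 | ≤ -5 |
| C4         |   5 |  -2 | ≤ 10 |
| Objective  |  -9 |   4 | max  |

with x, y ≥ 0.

Infeasible (no feasible solution exists)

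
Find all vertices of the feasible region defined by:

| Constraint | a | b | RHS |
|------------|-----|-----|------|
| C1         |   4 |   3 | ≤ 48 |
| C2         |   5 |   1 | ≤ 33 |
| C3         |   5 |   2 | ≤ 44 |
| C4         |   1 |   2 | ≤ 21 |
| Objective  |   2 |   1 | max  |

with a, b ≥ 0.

(0, 0), (6.6, 0), (5, 8), (0, 10.5)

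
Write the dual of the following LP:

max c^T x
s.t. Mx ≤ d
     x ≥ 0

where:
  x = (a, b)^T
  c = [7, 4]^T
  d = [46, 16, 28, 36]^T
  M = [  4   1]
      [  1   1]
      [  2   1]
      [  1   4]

Primal max cᵀx s.t. Ax ≤ b, x ≥ 0  →  Dual min bᵀy s.t. Aᵀy ≥ c, y ≥ 0.

Minimize: z = 46y1 + 16y2 + 28y3 + 36y4

Subject to:
  4y1 + y2 + 2y3 + y4 ≥ 7
  y1 + y2 + y3 + 4y4 ≥ 4
  y1, y2, y3, y4 ≥ 0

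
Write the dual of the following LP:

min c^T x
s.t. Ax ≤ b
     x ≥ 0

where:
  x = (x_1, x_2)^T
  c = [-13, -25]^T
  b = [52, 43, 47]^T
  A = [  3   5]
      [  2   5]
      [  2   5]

Primal min cᵀx s.t. Ax ≤ b, x ≥ 0  →  Dual max −bᵀy s.t. Aᵀy ≥ −c, y ≥ 0.

Maximize: z = -52y1 - 43y2 - 47y3

Subject to:
  3y1 + 2y2 + 2y3 ≥ 13
  5y1 + 5y2 + 5y3 ≥ 25
  y1, y2, y3 ≥ 0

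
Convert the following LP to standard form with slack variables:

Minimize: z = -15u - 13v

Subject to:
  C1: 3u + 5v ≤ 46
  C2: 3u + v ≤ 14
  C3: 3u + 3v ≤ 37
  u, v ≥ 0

min z = -15u - 13v

s.t.
  3u + 5v + s1 = 46
  3u + v + s2 = 14
  3u + 3v + s3 = 37
  u, v, s1, s2, s3 ≥ 0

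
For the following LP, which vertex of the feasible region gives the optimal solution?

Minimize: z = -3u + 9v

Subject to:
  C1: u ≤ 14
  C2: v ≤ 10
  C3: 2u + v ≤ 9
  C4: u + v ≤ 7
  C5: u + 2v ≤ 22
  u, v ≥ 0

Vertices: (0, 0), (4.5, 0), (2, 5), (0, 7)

Evaluate the objective at each vertex of the feasible region:
  z(0, 0) = 0
  z(4.5, 0) = -13.5  ←
  z(2, 5) = 39
  z(0, 7) = 63
The minimum is at u = 4.5, v = 0.

(4.5, 0)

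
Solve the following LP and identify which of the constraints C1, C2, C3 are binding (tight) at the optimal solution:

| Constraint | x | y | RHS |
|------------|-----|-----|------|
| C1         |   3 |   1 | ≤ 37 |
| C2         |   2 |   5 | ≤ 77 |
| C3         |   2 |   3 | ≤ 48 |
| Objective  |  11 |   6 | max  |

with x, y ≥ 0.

At x = 9, y = 10, compute slack b - a·x for each constraint:
  C1: 37 − 37 = 0  (binding)
  C2: 77 − 68 = 9  (slack)
  C3: 48 − 48 = 0  (binding)

Optimal: x = 9, y = 10
Binding: C1, C3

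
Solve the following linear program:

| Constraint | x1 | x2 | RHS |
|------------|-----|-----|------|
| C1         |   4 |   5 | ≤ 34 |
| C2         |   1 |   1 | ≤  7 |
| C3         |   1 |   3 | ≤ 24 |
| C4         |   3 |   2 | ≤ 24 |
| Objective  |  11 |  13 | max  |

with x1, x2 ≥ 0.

Evaluate the objective at each vertex of the feasible region:
  z(0, 0) = 0
  z(7, 0) = 77
  z(1, 6) = 89  ←
  z(0, 6.8) = 88.4
The maximum is at x1 = 1, x2 = 6.

x1 = 1, x2 = 6, z = 89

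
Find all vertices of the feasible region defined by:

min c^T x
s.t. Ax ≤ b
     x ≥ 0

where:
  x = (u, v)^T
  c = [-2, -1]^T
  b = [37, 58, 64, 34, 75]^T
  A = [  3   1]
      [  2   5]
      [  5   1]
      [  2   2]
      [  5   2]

(0, 0), (12.33, 0), (10, 7), (9, 8), (0, 11.6)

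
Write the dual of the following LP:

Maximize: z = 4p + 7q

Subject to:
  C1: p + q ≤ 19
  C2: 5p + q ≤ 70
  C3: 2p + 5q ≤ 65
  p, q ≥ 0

Primal max cᵀx s.t. Ax ≤ b, x ≥ 0  →  Dual min bᵀy s.t. Aᵀy ≥ c, y ≥ 0.

Minimize: z = 19y1 + 70y2 + 65y3

Subject to:
  y1 + 5y2 + 2y3 ≥ 4
  y1 + y2 + 5y3 ≥ 7
  y1, y2, y3 ≥ 0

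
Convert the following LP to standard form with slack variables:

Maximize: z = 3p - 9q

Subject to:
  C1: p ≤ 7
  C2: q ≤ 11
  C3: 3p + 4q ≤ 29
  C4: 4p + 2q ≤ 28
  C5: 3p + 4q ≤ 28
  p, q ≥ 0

max z = 3p - 9q

s.t.
  p + s1 = 7
  q + s2 = 11
  3p + 4q + s3 = 29
  4p + 2q + s4 = 28
  3p + 4q + s5 = 28
  p, q, s1, s2, s3, s4, s5 ≥ 0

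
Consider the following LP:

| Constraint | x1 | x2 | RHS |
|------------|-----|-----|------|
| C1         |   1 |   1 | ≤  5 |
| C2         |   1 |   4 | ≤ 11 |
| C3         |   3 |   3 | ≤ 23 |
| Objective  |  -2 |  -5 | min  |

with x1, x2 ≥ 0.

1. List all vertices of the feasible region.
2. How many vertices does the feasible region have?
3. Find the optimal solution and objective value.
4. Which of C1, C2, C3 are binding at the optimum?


1. (0, 0), (5, 0), (3, 2), (0, 2.75)
2. 4
3. x1 = 3, x2 = 2, z = -16
4. C1, C2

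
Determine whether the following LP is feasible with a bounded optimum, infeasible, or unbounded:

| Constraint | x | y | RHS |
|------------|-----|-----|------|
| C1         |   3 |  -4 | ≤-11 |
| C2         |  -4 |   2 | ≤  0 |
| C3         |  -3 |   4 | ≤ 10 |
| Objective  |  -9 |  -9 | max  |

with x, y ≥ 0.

Infeasible (no feasible solution exists)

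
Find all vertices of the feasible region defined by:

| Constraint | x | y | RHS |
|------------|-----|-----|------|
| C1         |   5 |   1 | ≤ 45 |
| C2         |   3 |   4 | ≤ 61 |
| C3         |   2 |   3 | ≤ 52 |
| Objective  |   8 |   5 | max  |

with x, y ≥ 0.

(0, 0), (9, 0), (7, 10), (0, 15.25)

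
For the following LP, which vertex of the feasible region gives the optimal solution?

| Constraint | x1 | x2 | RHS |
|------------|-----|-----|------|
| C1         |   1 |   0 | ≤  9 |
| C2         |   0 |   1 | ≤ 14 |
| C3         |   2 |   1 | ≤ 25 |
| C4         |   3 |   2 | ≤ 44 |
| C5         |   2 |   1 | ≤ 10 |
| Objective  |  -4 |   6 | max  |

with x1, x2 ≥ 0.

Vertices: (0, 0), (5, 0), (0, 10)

Evaluate the objective at each vertex of the feasible region:
  z(0, 0) = 0
  z(5, 0) = -20
  z(0, 10) = 60  ←
The maximum is at x1 = 0, x2 = 10.

(0, 10)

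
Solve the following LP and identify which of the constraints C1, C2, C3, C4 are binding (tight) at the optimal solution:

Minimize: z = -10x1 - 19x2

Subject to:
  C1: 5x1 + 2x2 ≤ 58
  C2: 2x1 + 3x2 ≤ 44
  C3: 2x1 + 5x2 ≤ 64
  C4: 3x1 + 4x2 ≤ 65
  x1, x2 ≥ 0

At x1 = 7, x2 = 10, compute slack b - a·x for each constraint:
  C1: 58 − 55 = 3  (slack)
  C2: 44 − 44 = 0  (binding)
  C3: 64 − 64 = 0  (binding)
  C4: 65 − 61 = 4  (slack)

Optimal: x1 = 7, x2 = 10
Binding: C2, C3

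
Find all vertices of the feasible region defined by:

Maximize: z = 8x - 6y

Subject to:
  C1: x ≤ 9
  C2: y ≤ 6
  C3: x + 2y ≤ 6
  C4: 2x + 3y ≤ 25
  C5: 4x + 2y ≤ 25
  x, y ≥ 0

(0, 0), (6, 0), (0, 3)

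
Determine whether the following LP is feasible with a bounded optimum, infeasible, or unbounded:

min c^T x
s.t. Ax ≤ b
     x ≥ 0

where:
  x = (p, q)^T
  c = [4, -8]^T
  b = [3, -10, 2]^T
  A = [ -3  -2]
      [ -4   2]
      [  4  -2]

Infeasible (no feasible solution exists)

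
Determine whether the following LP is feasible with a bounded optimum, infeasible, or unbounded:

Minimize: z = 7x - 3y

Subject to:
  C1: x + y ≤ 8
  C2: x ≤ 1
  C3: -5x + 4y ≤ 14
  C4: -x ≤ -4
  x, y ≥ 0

Infeasible (no feasible solution exists)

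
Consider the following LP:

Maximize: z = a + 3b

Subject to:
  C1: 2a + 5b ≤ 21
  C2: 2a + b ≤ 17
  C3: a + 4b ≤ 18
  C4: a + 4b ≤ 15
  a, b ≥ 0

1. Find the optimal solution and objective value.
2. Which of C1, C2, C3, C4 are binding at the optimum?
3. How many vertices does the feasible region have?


1. a = 3, b = 3, z = 12
2. C1, C4
3. 5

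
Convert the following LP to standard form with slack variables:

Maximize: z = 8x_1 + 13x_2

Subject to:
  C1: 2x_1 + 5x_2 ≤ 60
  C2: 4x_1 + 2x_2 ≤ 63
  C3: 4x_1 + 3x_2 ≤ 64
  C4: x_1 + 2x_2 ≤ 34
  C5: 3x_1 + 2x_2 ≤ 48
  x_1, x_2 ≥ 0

max z = 8x_1 + 13x_2

s.t.
  2x_1 + 5x_2 + s1 = 60
  4x_1 + 2x_2 + s2 = 63
  4x_1 + 3x_2 + s3 = 64
  x_1 + 2x_2 + s4 = 34
  3x_1 + 2x_2 + s5 = 48
  x_1, x_2, s1, s2, s3, s4, s5 ≥ 0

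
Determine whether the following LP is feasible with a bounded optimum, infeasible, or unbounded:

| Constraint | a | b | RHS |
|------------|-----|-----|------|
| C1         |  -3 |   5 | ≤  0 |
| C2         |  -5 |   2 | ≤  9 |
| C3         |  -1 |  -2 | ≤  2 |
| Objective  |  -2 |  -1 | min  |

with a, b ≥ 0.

Unbounded (objective can decrease without bound)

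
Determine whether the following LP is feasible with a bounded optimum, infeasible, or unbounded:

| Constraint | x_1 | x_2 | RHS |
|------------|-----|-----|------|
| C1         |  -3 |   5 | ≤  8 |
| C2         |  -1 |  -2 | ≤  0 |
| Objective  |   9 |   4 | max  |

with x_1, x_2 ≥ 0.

Unbounded (objective can increase without bound)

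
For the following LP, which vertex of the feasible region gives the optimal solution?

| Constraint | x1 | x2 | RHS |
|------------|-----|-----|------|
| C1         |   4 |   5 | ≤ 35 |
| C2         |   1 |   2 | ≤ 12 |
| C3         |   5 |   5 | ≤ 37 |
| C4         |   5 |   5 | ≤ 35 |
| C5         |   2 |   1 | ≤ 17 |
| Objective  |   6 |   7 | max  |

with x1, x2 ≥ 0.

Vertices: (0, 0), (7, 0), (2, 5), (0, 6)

Evaluate the objective at each vertex of the feasible region:
  z(0, 0) = 0
  z(7, 0) = 42
  z(2, 5) = 47  ←
  z(0, 6) = 42
The maximum is at x1 = 2, x2 = 5.

(2, 5)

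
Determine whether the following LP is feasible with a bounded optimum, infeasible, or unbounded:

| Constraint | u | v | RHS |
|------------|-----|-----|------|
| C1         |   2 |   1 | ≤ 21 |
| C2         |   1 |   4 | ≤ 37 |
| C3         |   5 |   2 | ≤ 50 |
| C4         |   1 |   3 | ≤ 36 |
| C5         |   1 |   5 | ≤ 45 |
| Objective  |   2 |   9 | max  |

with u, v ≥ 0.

Feasible with a bounded optimal solution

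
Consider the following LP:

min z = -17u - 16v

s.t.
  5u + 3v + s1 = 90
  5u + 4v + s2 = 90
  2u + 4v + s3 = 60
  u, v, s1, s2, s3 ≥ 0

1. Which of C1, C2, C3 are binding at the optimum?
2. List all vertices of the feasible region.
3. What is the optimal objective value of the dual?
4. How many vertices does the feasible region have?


1. C2, C3
2. (0, 0), (18, 0), (10, 10), (0, 15)
3. -330
4. 4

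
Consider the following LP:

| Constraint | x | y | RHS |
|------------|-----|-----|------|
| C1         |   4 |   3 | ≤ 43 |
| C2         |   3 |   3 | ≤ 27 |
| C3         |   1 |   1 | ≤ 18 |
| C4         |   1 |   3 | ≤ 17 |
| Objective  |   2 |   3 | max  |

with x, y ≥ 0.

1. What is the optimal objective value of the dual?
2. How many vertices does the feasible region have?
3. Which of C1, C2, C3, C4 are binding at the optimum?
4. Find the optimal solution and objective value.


1. 22
2. 4
3. C2, C4
4. x = 5, y = 4, z = 22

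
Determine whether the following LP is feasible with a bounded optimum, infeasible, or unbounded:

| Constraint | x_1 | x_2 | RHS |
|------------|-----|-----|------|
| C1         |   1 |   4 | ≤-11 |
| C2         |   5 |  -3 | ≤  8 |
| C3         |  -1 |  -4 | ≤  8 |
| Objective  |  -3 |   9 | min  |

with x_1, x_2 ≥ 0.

Infeasible (no feasible solution exists)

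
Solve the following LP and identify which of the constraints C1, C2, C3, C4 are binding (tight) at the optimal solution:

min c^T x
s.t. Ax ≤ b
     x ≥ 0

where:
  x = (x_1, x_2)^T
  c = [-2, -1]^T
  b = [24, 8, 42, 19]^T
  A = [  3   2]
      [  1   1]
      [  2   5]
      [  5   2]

At x_1 = 1, x_2 = 7, compute slack b - a·x for each constraint:
  C1: 24 − 17 = 7  (slack)
  C2: 8 − 8 = 0  (binding)
  C3: 42 − 37 = 5  (slack)
  C4: 19 − 19 = 0  (binding)

Optimal: x_1 = 1, x_2 = 7
Binding: C2, C4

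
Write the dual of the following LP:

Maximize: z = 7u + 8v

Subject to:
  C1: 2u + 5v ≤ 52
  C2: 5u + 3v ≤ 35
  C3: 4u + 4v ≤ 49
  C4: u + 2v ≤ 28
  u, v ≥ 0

Primal max cᵀx s.t. Ax ≤ b, x ≥ 0  →  Dual min bᵀy s.t. Aᵀy ≥ c, y ≥ 0.

Minimize: z = 52y1 + 35y2 + 49y3 + 28y4

Subject to:
  2y1 + 5y2 + 4y3 + y4 ≥ 7
  5y1 + 3y2 + 4y3 + 2y4 ≥ 8
  y1, y2, y3, y4 ≥ 0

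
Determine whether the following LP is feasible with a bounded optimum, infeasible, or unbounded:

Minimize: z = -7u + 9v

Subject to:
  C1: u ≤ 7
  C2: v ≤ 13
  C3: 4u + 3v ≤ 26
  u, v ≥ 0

Feasible with a bounded optimal solution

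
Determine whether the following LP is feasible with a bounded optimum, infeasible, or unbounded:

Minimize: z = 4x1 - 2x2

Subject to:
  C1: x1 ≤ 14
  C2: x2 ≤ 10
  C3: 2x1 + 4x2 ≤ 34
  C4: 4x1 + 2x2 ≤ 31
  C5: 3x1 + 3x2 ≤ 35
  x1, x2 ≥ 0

Feasible with a bounded optimal solution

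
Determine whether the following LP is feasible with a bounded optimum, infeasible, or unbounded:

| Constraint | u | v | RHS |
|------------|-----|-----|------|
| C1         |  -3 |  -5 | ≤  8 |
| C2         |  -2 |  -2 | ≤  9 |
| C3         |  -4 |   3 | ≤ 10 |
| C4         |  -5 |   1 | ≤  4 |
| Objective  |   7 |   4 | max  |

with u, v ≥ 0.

Unbounded (objective can increase without bound)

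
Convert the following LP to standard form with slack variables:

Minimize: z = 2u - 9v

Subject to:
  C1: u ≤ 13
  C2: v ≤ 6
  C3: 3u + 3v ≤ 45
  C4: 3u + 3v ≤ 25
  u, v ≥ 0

min z = 2u - 9v

s.t.
  u + s1 = 13
  v + s2 = 6
  3u + 3v + s3 = 45
  3u + 3v + s4 = 25
  u, v, s1, s2, s3, s4 ≥ 0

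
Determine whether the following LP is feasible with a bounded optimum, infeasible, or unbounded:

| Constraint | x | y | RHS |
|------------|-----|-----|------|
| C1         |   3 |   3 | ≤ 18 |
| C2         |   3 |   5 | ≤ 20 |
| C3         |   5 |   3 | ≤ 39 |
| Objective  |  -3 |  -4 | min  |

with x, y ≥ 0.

Feasible with a bounded optimal solution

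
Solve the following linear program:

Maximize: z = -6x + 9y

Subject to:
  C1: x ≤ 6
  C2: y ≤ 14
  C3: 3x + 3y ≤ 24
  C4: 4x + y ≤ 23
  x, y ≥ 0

Evaluate the objective at each vertex of the feasible region:
  z(0, 0) = 0
  z(5.75, 0) = -34.5
  z(5, 3) = -3
  z(0, 8) = 72  ←
The maximum is at x = 0, y = 8.

x = 0, y = 8, z = 72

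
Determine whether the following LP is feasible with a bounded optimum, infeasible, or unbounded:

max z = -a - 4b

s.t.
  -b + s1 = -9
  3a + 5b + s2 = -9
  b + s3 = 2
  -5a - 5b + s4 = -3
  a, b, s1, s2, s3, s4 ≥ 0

Infeasible (no feasible solution exists)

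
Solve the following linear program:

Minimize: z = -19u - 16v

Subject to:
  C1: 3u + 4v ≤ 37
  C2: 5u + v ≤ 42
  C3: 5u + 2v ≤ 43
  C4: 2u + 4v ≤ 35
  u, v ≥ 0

Evaluate the objective at each vertex of the feasible region:
  z(0, 0) = 0
  z(8.4, 0) = -159.6
  z(8.2, 1) = -171.8
  z(7, 4) = -197  ←
  z(2, 7.75) = -162
  z(0, 8.75) = -140
The minimum is at u = 7, v = 4.

u = 7, v = 4, z = -197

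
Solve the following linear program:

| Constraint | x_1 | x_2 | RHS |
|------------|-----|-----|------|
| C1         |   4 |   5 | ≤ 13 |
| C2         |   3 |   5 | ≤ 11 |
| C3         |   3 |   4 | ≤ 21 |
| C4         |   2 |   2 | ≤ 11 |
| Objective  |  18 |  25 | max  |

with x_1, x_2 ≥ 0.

Evaluate the objective at each vertex of the feasible region:
  z(0, 0) = 0
  z(3.25, 0) = 58.5
  z(2, 1) = 61  ←
  z(0, 2.2) = 55
The maximum is at x_1 = 2, x_2 = 1.

x_1 = 2, x_2 = 1, z = 61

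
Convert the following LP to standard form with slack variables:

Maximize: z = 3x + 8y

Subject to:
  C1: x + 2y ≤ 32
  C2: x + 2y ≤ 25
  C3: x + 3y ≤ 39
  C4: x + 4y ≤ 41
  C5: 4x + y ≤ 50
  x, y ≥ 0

max z = 3x + 8y

s.t.
  x + 2y + s1 = 32
  x + 2y + s2 = 25
  x + 3y + s3 = 39
  x + 4y + s4 = 41
  4x + y + s5 = 50
  x, y, s1, s2, s3, s4, s5 ≥ 0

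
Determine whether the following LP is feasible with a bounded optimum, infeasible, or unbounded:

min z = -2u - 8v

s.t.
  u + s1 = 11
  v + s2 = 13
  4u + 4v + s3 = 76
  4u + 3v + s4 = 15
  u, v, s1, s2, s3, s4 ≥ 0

Feasible with a bounded optimal solution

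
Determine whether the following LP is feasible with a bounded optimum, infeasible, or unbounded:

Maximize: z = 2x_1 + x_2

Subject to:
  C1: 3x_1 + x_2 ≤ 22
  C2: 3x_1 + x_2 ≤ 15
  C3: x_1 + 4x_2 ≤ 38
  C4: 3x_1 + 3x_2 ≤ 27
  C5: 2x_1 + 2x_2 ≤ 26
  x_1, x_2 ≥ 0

Feasible with a bounded optimal solution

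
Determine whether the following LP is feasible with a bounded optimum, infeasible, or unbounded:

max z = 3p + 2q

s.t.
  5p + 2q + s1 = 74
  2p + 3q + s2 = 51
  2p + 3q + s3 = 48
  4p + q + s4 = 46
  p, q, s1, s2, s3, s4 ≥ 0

Feasible with a bounded optimal solution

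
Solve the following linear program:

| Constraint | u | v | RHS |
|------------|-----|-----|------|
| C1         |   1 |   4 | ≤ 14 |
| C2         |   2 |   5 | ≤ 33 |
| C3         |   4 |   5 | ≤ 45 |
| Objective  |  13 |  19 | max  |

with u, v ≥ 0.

Evaluate the objective at each vertex of the feasible region:
  z(0, 0) = 0
  z(11.25, 0) = 146.2
  z(10, 1) = 149  ←
  z(0, 3.5) = 66.5
The maximum is at u = 10, v = 1.

u = 10, v = 1, z = 149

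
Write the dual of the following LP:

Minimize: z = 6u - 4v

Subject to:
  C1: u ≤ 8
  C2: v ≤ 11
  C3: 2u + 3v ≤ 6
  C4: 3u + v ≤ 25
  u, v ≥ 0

Primal min cᵀx s.t. Ax ≤ b, x ≥ 0  →  Dual max −bᵀy s.t. Aᵀy ≥ −c, y ≥ 0.

Maximize: z = -8y1 - 11y2 - 6y3 - 25y4

Subject to:
  y1 + 2y3 + 3y4 ≥ -6
  y2 + 3y3 + y4 ≥ 4
  y1, y2, y3, y4 ≥ 0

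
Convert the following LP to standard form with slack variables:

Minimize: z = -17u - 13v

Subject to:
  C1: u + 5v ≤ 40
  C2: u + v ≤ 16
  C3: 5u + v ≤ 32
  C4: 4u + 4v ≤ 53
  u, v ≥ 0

min z = -17u - 13v

s.t.
  u + 5v + s1 = 40
  u + v + s2 = 16
  5u + v + s3 = 32
  4u + 4v + s4 = 53
  u, v, s1, s2, s3, s4 ≥ 0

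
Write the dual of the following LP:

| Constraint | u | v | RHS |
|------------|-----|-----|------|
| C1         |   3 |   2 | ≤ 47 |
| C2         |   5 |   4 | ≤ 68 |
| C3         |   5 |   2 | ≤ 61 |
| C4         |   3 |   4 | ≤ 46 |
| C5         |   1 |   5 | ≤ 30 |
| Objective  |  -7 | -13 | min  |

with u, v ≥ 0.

Primal min cᵀx s.t. Ax ≤ b, x ≥ 0  →  Dual max −bᵀy s.t. Aᵀy ≥ −c, y ≥ 0.

Maximize: z = -47y1 - 68y2 - 61y3 - 46y4 - 30y5

Subject to:
  3y1 + 5y2 + 5y3 + 3y4 + y5 ≥ 7
  2y1 + 4y2 + 2y3 + 4y4 + 5y5 ≥ 13
  y1, y2, y3, y4, y5 ≥ 0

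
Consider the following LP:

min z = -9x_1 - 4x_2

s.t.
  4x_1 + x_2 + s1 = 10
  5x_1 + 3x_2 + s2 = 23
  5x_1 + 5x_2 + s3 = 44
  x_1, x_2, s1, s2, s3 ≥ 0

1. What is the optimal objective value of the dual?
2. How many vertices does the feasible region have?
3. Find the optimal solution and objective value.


1. -33
2. 4
3. x_1 = 1, x_2 = 6, z = -33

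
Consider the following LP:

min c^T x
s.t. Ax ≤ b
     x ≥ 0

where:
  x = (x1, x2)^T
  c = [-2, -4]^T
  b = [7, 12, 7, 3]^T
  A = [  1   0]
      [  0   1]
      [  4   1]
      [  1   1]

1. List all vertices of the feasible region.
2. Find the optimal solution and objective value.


1. (0, 0), (1.75, 0), (1.333, 1.667), (0, 3)
2. x1 = 0, x2 = 3, z = -12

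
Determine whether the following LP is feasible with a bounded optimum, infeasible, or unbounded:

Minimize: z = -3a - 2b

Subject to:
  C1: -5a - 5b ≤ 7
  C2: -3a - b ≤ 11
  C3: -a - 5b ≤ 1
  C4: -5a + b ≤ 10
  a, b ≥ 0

Unbounded (objective can decrease without bound)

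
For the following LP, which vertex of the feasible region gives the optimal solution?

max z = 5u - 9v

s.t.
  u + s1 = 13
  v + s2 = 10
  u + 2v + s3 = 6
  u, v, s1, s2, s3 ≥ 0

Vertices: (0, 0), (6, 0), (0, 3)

Evaluate the objective at each vertex of the feasible region:
  z(0, 0) = 0
  z(6, 0) = 30  ←
  z(0, 3) = -27
The maximum is at u = 6, v = 0.

(6, 0)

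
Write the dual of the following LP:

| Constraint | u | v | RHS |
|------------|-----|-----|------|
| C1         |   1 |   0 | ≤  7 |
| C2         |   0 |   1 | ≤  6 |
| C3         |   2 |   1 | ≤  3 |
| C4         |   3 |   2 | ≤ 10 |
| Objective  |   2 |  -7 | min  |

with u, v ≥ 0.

Primal min cᵀx s.t. Ax ≤ b, x ≥ 0  →  Dual max −bᵀy s.t. Aᵀy ≥ −c, y ≥ 0.

Maximize: z = -7y1 - 6y2 - 3y3 - 10y4

Subject to:
  y1 + 2y3 + 3y4 ≥ -2
  y2 + y3 + 2y4 ≥ 7
  y1, y2, y3, y4 ≥ 0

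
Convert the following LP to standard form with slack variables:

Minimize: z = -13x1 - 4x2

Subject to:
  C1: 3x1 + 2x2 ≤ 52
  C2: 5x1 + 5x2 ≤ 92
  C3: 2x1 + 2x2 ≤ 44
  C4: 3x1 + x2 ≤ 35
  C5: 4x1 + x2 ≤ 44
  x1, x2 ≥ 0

min z = -13x1 - 4x2

s.t.
  3x1 + 2x2 + s1 = 52
  5x1 + 5x2 + s2 = 92
  2x1 + 2x2 + s3 = 44
  3x1 + x2 + s4 = 35
  4x1 + x2 + s5 = 44
  x1, x2, s1, s2, s3, s4, s5 ≥ 0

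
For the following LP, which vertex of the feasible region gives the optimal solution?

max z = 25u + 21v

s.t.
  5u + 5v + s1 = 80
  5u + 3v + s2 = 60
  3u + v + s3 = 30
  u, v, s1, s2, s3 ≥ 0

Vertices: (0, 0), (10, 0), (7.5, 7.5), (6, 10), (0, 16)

Evaluate the objective at each vertex of the feasible region:
  z(0, 0) = 0
  z(10, 0) = 250
  z(7.5, 7.5) = 345
  z(6, 10) = 360  ←
  z(0, 16) = 336
The maximum is at u = 6, v = 10.

(6, 10)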